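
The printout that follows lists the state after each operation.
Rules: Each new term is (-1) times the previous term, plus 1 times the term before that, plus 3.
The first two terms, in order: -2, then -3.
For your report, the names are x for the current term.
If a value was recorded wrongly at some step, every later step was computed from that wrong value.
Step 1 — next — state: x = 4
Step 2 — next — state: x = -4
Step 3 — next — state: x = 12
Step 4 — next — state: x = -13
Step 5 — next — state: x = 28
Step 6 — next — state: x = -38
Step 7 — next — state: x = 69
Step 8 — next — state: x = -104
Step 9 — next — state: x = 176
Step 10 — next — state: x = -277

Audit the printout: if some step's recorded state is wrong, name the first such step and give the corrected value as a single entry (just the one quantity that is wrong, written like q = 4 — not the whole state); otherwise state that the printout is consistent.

Recomputing the run from the initial state:
step 1: x = 4
step 2: x = -4
step 3: x = 11
step 4: x = -12
step 5: x = 26
step 6: x = -35
step 7: x = 64
step 8: x = -96
step 9: x = 163
step 10: x = -256
The first disagreement with the printout is at step 3, where the value should be x = 11.

step 3, x = 11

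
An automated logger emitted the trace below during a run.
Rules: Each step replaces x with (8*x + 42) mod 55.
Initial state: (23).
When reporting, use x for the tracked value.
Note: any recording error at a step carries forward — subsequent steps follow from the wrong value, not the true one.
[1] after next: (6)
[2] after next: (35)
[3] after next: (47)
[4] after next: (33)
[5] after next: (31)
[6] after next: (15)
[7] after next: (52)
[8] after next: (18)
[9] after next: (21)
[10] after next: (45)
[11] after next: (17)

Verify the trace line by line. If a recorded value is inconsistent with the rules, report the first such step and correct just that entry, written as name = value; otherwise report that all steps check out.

no error

1. x = (8*23 + 42) mod 55 = 6 (no discrepancy)
2. x = (8*6 + 42) mod 55 = 35 (agrees with the trace)
3. x = (8*35 + 42) mod 55 = 47 (consistent with the trace)
4. x = (8*47 + 42) mod 55 = 33 (matches)
5. x = (8*33 + 42) mod 55 = 31 (in agreement)
6. x = (8*31 + 42) mod 55 = 15 (exactly as logged)
7. x = (8*15 + 42) mod 55 = 52 (confirmed correct)
8. x = (8*52 + 42) mod 55 = 18 (confirmed correct)
9. x = (8*18 + 42) mod 55 = 21 (checks out)
10. x = (8*21 + 42) mod 55 = 45 (no discrepancy)
11. x = (8*45 + 42) mod 55 = 17 (agrees with the trace)
No step deviates from the rules.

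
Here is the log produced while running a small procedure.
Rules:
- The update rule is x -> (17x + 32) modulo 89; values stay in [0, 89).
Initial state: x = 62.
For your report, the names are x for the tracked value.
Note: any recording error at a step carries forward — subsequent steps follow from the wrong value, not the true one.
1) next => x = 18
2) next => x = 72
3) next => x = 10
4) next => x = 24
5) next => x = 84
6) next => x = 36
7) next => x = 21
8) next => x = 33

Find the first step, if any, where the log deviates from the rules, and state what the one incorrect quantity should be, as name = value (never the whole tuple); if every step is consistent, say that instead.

step 2, x = 71

Recomputing the run from the initial state:
step 1: x = 18
step 2: x = 71
step 3: x = 82
step 4: x = 2
step 5: x = 66
step 6: x = 86
step 7: x = 70
step 8: x = 65
The first disagreement with the log is at step 2, where the value should be x = 71.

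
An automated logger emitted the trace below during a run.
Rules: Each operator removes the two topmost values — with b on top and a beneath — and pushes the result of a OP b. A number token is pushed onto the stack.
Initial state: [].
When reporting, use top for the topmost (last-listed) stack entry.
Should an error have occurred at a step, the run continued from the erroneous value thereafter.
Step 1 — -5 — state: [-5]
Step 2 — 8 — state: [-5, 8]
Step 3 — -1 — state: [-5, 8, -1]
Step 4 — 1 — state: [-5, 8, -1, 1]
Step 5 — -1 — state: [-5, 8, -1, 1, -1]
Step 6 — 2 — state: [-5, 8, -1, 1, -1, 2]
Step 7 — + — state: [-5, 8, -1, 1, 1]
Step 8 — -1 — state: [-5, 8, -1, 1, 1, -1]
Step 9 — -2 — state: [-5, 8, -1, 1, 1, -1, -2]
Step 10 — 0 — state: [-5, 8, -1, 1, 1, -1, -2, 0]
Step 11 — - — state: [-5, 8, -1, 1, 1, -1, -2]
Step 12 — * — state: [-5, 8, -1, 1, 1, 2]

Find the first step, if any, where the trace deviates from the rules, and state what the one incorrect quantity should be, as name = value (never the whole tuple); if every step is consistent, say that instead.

no error

step 1: push -5: top = -5 -> in agreement
step 2: push 8: top = 8 -> exactly as logged
step 3: push -1: top = -1 -> in agreement
step 4: push 1: top = 1 -> same as recorded
step 5: push -1: top = -1 -> consistent with the trace
step 6: push 2: top = 2 -> same as recorded
step 7: -1 + 2 = 1 -> exactly as logged
step 8: push -1: top = -1 -> same as recorded
step 9: push -2: top = -2 -> checks out
step 10: push 0: top = 0 -> matches
step 11: -2 - 0 = -2 -> confirmed correct
step 12: -1 * -2 = 2 -> no discrepancy
All steps check out; nothing to correct.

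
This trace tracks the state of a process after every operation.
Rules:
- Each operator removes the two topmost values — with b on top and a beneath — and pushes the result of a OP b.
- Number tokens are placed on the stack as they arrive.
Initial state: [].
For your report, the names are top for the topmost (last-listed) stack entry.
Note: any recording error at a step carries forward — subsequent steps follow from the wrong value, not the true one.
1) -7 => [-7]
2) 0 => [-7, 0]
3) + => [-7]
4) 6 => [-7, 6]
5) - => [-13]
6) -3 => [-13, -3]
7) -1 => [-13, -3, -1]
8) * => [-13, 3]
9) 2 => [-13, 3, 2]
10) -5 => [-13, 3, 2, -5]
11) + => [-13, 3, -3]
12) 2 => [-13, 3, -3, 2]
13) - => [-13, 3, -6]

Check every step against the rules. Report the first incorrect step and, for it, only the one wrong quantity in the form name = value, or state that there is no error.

step 13, top = -5

Step 1: push -7: top = -7 — no discrepancy.
Step 2: push 0: top = 0 — same as recorded.
Step 3: -7 + 0 = -7 — checks out.
Step 4: push 6: top = 6 — exactly as logged.
Step 5: -7 - 6 = -13 — exactly as logged.
Step 6: push -3: top = -3 — in agreement.
Step 7: push -1: top = -1 — confirmed correct.
Step 8: -3 * -1 = 3 — same as recorded.
Step 9: push 2: top = 2 — same as recorded.
Step 10: push -5: top = -5 — consistent with the trace.
Step 11: 2 + -5 = -3 — in agreement.
Step 12: push 2: top = 2 — exactly as logged.
Step 13: -3 - 2 = -5 — this is not what the trace shows.
First deviation found at step 13; the corrected entry is top = -5.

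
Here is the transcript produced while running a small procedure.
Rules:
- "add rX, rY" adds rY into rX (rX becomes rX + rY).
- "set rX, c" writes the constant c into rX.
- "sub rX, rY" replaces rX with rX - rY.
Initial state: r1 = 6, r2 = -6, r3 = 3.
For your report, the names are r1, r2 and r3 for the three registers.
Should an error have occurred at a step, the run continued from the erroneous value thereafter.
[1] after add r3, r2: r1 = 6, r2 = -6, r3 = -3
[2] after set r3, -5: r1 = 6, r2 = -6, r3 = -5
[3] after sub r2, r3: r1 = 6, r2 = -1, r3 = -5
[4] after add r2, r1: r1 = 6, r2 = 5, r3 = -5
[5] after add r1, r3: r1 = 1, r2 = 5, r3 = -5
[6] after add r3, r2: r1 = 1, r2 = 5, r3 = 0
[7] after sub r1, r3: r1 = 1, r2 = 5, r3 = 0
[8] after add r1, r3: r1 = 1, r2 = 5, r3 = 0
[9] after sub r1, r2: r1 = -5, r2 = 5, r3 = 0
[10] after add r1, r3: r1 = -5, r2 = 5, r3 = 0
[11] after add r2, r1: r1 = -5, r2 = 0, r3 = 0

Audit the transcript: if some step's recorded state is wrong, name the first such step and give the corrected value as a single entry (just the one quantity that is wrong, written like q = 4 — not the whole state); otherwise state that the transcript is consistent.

Recomputing the run from the initial state:
step 1: r1 = 6, r2 = -6, r3 = -3
step 2: r1 = 6, r2 = -6, r3 = -5
step 3: r1 = 6, r2 = -1, r3 = -5
step 4: r1 = 6, r2 = 5, r3 = -5
step 5: r1 = 1, r2 = 5, r3 = -5
step 6: r1 = 1, r2 = 5, r3 = 0
step 7: r1 = 1, r2 = 5, r3 = 0
step 8: r1 = 1, r2 = 5, r3 = 0
step 9: r1 = -4, r2 = 5, r3 = 0
step 10: r1 = -4, r2 = 5, r3 = 0
step 11: r1 = -4, r2 = 1, r3 = 0
The first disagreement with the transcript is at step 9, where the value should be r1 = -4.

step 9, r1 = -4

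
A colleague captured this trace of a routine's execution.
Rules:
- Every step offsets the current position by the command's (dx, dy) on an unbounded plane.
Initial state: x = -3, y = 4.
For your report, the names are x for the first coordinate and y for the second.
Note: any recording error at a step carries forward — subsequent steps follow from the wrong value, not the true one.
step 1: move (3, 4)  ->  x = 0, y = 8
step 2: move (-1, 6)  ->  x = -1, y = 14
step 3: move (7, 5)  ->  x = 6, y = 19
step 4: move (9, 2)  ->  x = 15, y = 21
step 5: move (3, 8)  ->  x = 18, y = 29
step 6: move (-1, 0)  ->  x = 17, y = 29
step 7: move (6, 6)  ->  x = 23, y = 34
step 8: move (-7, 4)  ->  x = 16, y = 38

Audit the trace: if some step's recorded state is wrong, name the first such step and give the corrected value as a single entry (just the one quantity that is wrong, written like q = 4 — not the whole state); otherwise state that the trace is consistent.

1. x = -3 + (3) = 0, y = 4 + (4) = 8 (verified)
2. x = 0 + (-1) = -1, y = 8 + (6) = 14 (consistent with the trace)
3. x = -1 + (7) = 6, y = 14 + (5) = 19 (matches)
4. x = 6 + (9) = 15, y = 19 + (2) = 21 (matches)
5. x = 15 + (3) = 18, y = 21 + (8) = 29 (no discrepancy)
6. x = 18 + (-1) = 17, y = 29 + (0) = 29 (consistent with the trace)
7. x = 17 + (6) = 23, y = 29 + (6) = 35 (the entry is off here)
Step 7 is the first one off; corrected, y = 35.

step 7, y = 35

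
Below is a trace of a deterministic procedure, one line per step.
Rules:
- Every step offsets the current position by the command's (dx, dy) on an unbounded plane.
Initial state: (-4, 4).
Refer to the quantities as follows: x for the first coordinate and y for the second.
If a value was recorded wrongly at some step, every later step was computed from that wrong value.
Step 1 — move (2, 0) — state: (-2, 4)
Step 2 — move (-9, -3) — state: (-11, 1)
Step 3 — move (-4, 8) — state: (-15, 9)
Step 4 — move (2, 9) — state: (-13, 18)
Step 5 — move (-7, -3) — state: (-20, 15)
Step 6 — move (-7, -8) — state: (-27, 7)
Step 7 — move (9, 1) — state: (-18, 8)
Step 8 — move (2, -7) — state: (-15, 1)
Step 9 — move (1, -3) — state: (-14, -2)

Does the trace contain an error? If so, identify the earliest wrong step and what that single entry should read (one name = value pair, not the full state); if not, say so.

step 8, x = -16

Recomputing the run from the initial state:
step 1: x = -2, y = 4
step 2: x = -11, y = 1
step 3: x = -15, y = 9
step 4: x = -13, y = 18
step 5: x = -20, y = 15
step 6: x = -27, y = 7
step 7: x = -18, y = 8
step 8: x = -16, y = 1
step 9: x = -15, y = -2
The first disagreement with the trace is at step 8, where the value should be x = -16.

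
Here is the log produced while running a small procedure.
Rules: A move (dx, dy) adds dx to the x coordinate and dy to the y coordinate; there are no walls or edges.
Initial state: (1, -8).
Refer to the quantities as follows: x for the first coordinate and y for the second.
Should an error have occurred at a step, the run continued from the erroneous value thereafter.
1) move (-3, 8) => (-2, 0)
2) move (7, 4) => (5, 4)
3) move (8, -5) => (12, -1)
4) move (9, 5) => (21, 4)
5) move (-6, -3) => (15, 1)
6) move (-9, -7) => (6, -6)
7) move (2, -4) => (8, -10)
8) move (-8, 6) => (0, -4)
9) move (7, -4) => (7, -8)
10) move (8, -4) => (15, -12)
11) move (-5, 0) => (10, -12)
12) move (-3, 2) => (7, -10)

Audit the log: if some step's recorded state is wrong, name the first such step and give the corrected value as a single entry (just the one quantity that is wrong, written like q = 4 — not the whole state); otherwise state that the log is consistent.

Recomputing the run from the initial state:
step 1: x = -2, y = 0
step 2: x = 5, y = 4
step 3: x = 13, y = -1
step 4: x = 22, y = 4
step 5: x = 16, y = 1
step 6: x = 7, y = -6
step 7: x = 9, y = -10
step 8: x = 1, y = -4
step 9: x = 8, y = -8
step 10: x = 16, y = -12
step 11: x = 11, y = -12
step 12: x = 8, y = -10
The first disagreement with the log is at step 3, where the value should be x = 13.

step 3, x = 13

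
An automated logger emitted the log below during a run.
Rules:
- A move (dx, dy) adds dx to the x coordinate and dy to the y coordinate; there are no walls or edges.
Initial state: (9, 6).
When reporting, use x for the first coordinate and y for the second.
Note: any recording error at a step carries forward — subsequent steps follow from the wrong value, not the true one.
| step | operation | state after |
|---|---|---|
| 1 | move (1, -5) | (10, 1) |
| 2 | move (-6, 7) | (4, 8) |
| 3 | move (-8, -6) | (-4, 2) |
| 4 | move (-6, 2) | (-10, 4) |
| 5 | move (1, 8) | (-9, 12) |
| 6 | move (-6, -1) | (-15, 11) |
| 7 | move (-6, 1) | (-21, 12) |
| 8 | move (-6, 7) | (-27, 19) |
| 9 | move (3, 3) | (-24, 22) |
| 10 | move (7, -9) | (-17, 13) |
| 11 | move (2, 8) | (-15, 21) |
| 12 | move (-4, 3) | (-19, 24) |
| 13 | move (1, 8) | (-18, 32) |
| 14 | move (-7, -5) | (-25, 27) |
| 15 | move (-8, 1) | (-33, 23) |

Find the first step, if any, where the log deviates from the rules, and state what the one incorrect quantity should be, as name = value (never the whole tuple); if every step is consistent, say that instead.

step 15, y = 28

Step 1: x = 9 + (1) = 10, y = 6 + (-5) = 1 — checks out.
Step 2: x = 10 + (-6) = 4, y = 1 + (7) = 8 — in agreement.
Step 3: x = 4 + (-8) = -4, y = 8 + (-6) = 2 — verified.
Step 4: x = -4 + (-6) = -10, y = 2 + (2) = 4 — exactly as logged.
Step 5: x = -10 + (1) = -9, y = 4 + (8) = 12 — exactly as logged.
Step 6: x = -9 + (-6) = -15, y = 12 + (-1) = 11 — checks out.
Step 7: x = -15 + (-6) = -21, y = 11 + (1) = 12 — in agreement.
Step 8: x = -21 + (-6) = -27, y = 12 + (7) = 19 — consistent with the log.
Step 9: x = -27 + (3) = -24, y = 19 + (3) = 22 — exactly as logged.
Step 10: x = -24 + (7) = -17, y = 22 + (-9) = 13 — agrees with the log.
Step 11: x = -17 + (2) = -15, y = 13 + (8) = 21 — verified.
Step 12: x = -15 + (-4) = -19, y = 21 + (3) = 24 — checks out.
Step 13: x = -19 + (1) = -18, y = 24 + (8) = 32 — checks out.
Step 14: x = -18 + (-7) = -25, y = 32 + (-5) = 27 — exactly as logged.
Step 15: x = -25 + (-8) = -33, y = 27 + (1) = 28 — first mismatch against the log.
First incorrect step: 15; the correct value is y = 28.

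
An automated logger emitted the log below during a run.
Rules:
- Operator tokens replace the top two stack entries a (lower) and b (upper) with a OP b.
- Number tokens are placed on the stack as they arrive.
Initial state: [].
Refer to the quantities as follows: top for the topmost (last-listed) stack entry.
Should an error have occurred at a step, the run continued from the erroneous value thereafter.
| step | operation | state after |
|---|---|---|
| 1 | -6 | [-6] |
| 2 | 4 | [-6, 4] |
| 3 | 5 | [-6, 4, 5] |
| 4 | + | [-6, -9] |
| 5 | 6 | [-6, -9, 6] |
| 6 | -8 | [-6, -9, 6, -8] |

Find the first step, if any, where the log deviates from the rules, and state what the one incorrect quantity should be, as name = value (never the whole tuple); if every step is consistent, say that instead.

step 4, top = 9

step 1: push -6: top = -6 -> verified
step 2: push 4: top = 4 -> confirmed correct
step 3: push 5: top = 5 -> confirmed correct
step 4: 4 + 5 = 9 -> the log disagrees here
Conclusion: step 4 carries the first error; the entry should be top = 9.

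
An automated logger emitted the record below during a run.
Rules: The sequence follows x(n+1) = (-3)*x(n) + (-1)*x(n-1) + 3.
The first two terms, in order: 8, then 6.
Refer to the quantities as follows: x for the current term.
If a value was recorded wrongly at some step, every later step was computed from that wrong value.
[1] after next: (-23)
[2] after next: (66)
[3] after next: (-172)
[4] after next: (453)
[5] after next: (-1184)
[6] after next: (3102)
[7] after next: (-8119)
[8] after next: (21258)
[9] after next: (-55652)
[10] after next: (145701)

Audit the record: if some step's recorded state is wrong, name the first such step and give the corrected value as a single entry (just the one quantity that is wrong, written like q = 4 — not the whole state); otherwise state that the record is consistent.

no error

step 1: x = -3*(6) + (-1)*(8) + (3) = -23 -> verified
step 2: x = -3*(-23) + (-1)*(6) + (3) = 66 -> matches
step 3: x = -3*(66) + (-1)*(-23) + (3) = -172 -> agrees with the record
step 4: x = -3*(-172) + (-1)*(66) + (3) = 453 -> no discrepancy
step 5: x = -3*(453) + (-1)*(-172) + (3) = -1184 -> confirmed correct
step 6: x = -3*(-1184) + (-1)*(453) + (3) = 3102 -> no discrepancy
step 7: x = -3*(3102) + (-1)*(-1184) + (3) = -8119 -> verified
step 8: x = -3*(-8119) + (-1)*(3102) + (3) = 21258 -> exactly as logged
step 9: x = -3*(21258) + (-1)*(-8119) + (3) = -55652 -> no discrepancy
step 10: x = -3*(-55652) + (-1)*(21258) + (3) = 145701 -> confirmed correct
Every step is consistent.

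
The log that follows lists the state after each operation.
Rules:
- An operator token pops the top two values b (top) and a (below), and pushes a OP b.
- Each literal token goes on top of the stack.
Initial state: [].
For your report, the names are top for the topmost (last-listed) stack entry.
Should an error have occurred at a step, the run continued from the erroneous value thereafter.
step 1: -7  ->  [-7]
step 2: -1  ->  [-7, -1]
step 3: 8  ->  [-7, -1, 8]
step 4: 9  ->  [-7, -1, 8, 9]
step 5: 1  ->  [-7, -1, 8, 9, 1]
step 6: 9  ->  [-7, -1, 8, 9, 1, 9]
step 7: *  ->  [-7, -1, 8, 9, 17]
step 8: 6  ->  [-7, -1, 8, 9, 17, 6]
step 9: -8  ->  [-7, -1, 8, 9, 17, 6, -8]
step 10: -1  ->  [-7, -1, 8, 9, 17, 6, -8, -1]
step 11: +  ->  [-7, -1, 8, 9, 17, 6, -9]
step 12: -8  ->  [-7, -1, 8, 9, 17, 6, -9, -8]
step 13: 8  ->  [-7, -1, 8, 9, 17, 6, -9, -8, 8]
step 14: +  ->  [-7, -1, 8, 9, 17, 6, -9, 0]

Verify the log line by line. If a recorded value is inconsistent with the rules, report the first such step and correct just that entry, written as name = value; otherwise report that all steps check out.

step 7, top = 9

Recomputing the run from the initial state:
step 1: [-7]
step 2: [-7, -1]
step 3: [-7, -1, 8]
step 4: [-7, -1, 8, 9]
step 5: [-7, -1, 8, 9, 1]
step 6: [-7, -1, 8, 9, 1, 9]
step 7: [-7, -1, 8, 9, 9]
step 8: [-7, -1, 8, 9, 9, 6]
step 9: [-7, -1, 8, 9, 9, 6, -8]
step 10: [-7, -1, 8, 9, 9, 6, -8, -1]
step 11: [-7, -1, 8, 9, 9, 6, -9]
step 12: [-7, -1, 8, 9, 9, 6, -9, -8]
step 13: [-7, -1, 8, 9, 9, 6, -9, -8, 8]
step 14: [-7, -1, 8, 9, 9, 6, -9, 0]
The first disagreement with the log is at step 7, where the value should be top = 9.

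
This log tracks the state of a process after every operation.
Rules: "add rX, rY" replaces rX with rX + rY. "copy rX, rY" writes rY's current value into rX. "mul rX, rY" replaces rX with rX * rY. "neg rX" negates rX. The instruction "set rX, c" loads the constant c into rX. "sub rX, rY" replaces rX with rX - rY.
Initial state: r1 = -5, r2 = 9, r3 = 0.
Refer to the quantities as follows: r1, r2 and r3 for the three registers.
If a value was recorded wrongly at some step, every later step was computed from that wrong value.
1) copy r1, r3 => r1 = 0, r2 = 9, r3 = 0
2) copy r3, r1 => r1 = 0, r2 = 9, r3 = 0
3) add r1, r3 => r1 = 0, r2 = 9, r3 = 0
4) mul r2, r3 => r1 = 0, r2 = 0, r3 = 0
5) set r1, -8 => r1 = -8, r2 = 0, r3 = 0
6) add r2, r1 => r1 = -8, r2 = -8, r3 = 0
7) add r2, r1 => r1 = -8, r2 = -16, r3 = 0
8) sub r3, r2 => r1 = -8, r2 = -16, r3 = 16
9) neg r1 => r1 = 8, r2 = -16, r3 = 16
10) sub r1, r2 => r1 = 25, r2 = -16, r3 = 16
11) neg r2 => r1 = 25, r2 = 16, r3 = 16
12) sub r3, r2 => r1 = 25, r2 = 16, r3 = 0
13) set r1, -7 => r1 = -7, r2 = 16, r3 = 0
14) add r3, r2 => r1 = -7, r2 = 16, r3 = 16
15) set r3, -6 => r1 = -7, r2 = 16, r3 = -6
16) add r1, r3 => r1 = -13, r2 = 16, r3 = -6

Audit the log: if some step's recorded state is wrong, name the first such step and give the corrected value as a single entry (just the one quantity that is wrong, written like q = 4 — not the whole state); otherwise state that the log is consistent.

Recomputing the run from the initial state:
step 1: r1 = 0, r2 = 9, r3 = 0
step 2: r1 = 0, r2 = 9, r3 = 0
step 3: r1 = 0, r2 = 9, r3 = 0
step 4: r1 = 0, r2 = 0, r3 = 0
step 5: r1 = -8, r2 = 0, r3 = 0
step 6: r1 = -8, r2 = -8, r3 = 0
step 7: r1 = -8, r2 = -16, r3 = 0
step 8: r1 = -8, r2 = -16, r3 = 16
step 9: r1 = 8, r2 = -16, r3 = 16
step 10: r1 = 24, r2 = -16, r3 = 16
step 11: r1 = 24, r2 = 16, r3 = 16
step 12: r1 = 24, r2 = 16, r3 = 0
step 13: r1 = -7, r2 = 16, r3 = 0
step 14: r1 = -7, r2 = 16, r3 = 16
step 15: r1 = -7, r2 = 16, r3 = -6
step 16: r1 = -13, r2 = 16, r3 = -6
The first disagreement with the log is at step 10, where the value should be r1 = 24.

step 10, r1 = 24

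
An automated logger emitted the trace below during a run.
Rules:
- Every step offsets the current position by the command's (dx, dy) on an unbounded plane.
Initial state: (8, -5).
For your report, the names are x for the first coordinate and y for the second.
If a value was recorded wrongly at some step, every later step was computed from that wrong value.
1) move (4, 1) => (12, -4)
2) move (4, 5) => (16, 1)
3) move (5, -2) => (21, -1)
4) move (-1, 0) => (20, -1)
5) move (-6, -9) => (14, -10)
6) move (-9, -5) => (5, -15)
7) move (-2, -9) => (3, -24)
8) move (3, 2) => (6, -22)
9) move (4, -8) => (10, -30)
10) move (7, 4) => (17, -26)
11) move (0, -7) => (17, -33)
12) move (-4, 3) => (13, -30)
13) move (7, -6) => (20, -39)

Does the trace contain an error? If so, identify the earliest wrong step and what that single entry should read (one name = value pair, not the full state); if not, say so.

Step 1: x = 8 + (4) = 12, y = -5 + (1) = -4 — same as recorded.
Step 2: x = 12 + (4) = 16, y = -4 + (5) = 1 — in agreement.
Step 3: x = 16 + (5) = 21, y = 1 + (-2) = -1 — no discrepancy.
Step 4: x = 21 + (-1) = 20, y = -1 + (0) = -1 — matches.
Step 5: x = 20 + (-6) = 14, y = -1 + (-9) = -10 — verified.
Step 6: x = 14 + (-9) = 5, y = -10 + (-5) = -15 — same as recorded.
Step 7: x = 5 + (-2) = 3, y = -15 + (-9) = -24 — no discrepancy.
Step 8: x = 3 + (3) = 6, y = -24 + (2) = -22 — verified.
Step 9: x = 6 + (4) = 10, y = -22 + (-8) = -30 — checks out.
Step 10: x = 10 + (7) = 17, y = -30 + (4) = -26 — consistent with the trace.
Step 11: x = 17 + (0) = 17, y = -26 + (-7) = -33 — in agreement.
Step 12: x = 17 + (-4) = 13, y = -33 + (3) = -30 — exactly as logged.
Step 13: x = 13 + (7) = 20, y = -30 + (-6) = -36 — not what was recorded.
First deviation found at step 13; the corrected entry is y = -36.

step 13, y = -36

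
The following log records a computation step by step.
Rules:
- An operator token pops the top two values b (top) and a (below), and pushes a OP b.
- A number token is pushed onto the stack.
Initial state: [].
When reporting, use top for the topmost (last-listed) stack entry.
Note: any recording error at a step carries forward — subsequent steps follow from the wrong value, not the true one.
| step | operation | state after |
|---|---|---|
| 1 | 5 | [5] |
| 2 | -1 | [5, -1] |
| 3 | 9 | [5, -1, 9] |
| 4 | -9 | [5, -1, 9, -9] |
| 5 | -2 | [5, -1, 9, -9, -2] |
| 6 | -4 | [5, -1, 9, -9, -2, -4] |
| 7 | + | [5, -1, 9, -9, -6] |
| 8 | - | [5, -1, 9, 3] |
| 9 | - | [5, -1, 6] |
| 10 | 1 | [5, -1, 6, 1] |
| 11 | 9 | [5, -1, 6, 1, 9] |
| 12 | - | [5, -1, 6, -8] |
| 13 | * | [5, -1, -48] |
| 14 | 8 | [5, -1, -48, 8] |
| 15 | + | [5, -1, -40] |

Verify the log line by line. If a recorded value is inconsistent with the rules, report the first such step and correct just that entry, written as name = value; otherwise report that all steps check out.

Step 1: push 5: top = 5 — in agreement.
Step 2: push -1: top = -1 — checks out.
Step 3: push 9: top = 9 — exactly as logged.
Step 4: push -9: top = -9 — matches.
Step 5: push -2: top = -2 — consistent with the log.
Step 6: push -4: top = -4 — checks out.
Step 7: -2 + -4 = -6 — no discrepancy.
Step 8: -9 - -6 = -3 — the log disagrees here.
First incorrect step: 8; the correct value is top = -3.

step 8, top = -3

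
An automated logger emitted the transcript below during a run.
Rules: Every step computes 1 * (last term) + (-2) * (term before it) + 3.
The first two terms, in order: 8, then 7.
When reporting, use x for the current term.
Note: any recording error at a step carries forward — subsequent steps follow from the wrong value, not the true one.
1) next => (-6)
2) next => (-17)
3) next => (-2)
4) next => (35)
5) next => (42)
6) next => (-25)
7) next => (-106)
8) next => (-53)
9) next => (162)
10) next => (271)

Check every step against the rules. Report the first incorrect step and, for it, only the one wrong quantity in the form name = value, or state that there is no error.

Recomputing the run from the initial state:
step 1: x = -6
step 2: x = -17
step 3: x = -2
step 4: x = 35
step 5: x = 42
step 6: x = -25
step 7: x = -106
step 8: x = -53
step 9: x = 162
step 10: x = 271
This matches the transcript at every step.

no error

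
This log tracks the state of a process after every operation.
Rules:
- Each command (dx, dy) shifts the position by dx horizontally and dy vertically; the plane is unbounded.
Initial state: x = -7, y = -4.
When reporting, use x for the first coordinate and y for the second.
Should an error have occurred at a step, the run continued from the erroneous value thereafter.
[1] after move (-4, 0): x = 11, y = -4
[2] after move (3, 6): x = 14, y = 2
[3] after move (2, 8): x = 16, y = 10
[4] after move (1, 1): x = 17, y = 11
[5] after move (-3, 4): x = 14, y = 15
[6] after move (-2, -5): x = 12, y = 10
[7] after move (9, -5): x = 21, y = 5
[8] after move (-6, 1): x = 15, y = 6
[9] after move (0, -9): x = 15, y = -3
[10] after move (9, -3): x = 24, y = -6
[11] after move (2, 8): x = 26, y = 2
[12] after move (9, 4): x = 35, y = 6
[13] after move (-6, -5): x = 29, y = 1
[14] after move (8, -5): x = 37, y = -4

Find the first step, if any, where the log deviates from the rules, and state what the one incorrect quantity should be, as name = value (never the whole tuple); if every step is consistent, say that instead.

1. x = -7 + (-4) = -11, y = -4 + (0) = -4 (the entry is off here)
The earliest wrong entry is at step 1: it should read x = -11.

step 1, x = -11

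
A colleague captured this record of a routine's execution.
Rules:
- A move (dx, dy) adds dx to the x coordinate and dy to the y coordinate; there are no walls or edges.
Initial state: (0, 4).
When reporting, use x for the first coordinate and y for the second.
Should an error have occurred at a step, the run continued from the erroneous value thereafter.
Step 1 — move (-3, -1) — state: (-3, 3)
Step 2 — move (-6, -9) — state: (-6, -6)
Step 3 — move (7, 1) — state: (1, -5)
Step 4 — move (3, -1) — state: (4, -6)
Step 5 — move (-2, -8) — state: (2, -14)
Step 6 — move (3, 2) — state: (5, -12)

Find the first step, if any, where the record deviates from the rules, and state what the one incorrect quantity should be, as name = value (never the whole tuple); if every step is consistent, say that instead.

Recomputing the run from the initial state:
step 1: x = -3, y = 3
step 2: x = -9, y = -6
step 3: x = -2, y = -5
step 4: x = 1, y = -6
step 5: x = -1, y = -14
step 6: x = 2, y = -12
The first disagreement with the record is at step 2, where the value should be x = -9.

step 2, x = -9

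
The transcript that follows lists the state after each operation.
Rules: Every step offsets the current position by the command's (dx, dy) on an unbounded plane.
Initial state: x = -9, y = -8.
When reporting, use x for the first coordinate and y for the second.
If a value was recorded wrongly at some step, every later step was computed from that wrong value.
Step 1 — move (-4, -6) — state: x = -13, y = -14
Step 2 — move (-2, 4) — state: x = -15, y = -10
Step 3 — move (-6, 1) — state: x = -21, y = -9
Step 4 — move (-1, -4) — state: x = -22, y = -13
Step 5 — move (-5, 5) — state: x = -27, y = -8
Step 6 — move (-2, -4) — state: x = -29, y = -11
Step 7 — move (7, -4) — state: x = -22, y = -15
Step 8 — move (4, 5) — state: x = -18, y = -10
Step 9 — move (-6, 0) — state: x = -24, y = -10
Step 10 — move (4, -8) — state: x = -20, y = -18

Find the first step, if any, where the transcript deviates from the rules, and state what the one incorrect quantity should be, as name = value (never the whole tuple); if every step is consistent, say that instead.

step 1: x = -9 + (-4) = -13, y = -8 + (-6) = -14 -> no discrepancy
step 2: x = -13 + (-2) = -15, y = -14 + (4) = -10 -> in agreement
step 3: x = -15 + (-6) = -21, y = -10 + (1) = -9 -> exactly as logged
step 4: x = -21 + (-1) = -22, y = -9 + (-4) = -13 -> same as recorded
step 5: x = -22 + (-5) = -27, y = -13 + (5) = -8 -> confirmed correct
step 6: x = -27 + (-2) = -29, y = -8 + (-4) = -12 -> the entry is off here
Conclusion: step 6 carries the first error; the entry should be y = -12.

step 6, y = -12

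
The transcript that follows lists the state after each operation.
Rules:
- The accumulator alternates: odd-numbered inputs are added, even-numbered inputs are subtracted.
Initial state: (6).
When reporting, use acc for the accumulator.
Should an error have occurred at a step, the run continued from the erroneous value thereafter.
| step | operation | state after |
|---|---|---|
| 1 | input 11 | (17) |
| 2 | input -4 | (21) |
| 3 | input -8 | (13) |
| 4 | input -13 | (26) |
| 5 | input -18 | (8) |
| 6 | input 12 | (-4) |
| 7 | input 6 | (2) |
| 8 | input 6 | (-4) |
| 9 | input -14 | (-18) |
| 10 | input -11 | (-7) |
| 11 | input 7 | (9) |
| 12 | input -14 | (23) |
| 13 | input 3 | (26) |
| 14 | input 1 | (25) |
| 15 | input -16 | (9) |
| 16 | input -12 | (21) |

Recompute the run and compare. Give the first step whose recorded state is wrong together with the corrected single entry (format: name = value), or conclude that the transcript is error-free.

step 11, acc = 0

1. acc = 6 + 11 = 17 (checks out)
2. acc = 17 - -4 = 21 (checks out)
3. acc = 21 + -8 = 13 (no discrepancy)
4. acc = 13 - -13 = 26 (exactly as logged)
5. acc = 26 + -18 = 8 (agrees with the transcript)
6. acc = 8 - 12 = -4 (verified)
7. acc = -4 + 6 = 2 (same as recorded)
8. acc = 2 - 6 = -4 (consistent with the transcript)
9. acc = -4 + -14 = -18 (confirmed correct)
10. acc = -18 - -11 = -7 (consistent with the transcript)
11. acc = -7 + 7 = 0 (first mismatch against the transcript)
That makes step 11 the first incorrect line — acc = 0 is what it should show.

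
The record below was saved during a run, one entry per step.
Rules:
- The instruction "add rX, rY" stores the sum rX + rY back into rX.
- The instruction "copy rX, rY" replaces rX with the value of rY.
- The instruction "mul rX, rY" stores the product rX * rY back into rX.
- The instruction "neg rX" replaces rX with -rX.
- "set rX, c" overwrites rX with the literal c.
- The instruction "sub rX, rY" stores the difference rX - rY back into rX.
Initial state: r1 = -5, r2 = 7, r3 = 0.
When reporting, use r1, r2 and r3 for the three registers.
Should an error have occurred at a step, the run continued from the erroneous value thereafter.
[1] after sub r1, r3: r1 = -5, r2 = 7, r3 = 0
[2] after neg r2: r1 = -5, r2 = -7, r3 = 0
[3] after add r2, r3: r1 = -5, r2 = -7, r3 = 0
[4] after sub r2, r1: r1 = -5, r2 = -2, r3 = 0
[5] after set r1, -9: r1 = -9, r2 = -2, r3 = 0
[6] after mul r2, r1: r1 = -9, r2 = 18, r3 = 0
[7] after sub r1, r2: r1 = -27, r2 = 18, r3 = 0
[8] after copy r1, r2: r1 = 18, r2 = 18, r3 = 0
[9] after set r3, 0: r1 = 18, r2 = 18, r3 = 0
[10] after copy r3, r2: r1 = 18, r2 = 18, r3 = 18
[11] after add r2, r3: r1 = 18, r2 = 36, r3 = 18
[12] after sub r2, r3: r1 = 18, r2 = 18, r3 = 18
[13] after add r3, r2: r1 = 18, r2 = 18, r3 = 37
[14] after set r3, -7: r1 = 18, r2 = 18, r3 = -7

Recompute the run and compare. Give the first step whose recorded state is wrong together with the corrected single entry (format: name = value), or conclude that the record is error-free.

step 1: r1 = -5 - 0 = -5 -> no discrepancy
step 2: r2 = -(7) = -7 -> matches
step 3: r2 = -7 + 0 = -7 -> verified
step 4: r2 = -7 - -5 = -2 -> no discrepancy
step 5: r1 = -9 -> confirmed correct
step 6: r2 = -2 * -9 = 18 -> agrees with the record
step 7: r1 = -9 - 18 = -27 -> no discrepancy
step 8: r1 = 18 -> agrees with the record
step 9: r3 = 0 -> same as recorded
step 10: r3 = 18 -> same as recorded
step 11: r2 = 18 + 18 = 36 -> no discrepancy
step 12: r2 = 36 - 18 = 18 -> exactly as logged
step 13: r3 = 18 + 18 = 36 -> a discrepancy with the record
So the first discrepancy is step 13, where the right value is r3 = 36.

step 13, r3 = 36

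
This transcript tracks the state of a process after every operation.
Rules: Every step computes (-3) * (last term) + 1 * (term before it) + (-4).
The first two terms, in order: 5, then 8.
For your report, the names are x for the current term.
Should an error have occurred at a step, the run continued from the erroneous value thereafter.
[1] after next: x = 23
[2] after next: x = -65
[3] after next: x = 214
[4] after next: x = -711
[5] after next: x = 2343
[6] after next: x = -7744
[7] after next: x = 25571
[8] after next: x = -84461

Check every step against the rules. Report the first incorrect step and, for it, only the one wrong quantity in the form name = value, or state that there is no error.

1. x = -3*(8) + (1)*(5) + (-4) = -23 (this is not what the transcript shows)
First deviation found at step 1; the corrected entry is x = -23.

step 1, x = -23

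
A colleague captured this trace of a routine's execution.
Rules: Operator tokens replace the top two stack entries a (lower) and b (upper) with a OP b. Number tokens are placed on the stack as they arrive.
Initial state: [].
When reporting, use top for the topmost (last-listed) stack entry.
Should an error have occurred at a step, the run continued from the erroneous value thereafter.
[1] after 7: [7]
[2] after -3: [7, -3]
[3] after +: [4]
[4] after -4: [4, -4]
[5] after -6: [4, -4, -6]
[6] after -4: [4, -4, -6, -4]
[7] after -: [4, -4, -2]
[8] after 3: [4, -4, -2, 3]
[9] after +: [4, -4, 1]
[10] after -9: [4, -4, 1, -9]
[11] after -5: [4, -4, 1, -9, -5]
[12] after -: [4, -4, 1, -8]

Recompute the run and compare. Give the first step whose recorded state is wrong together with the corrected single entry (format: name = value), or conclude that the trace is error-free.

step 1: push 7: top = 7 -> agrees with the trace
step 2: push -3: top = -3 -> confirmed correct
step 3: 7 + -3 = 4 -> matches
step 4: push -4: top = -4 -> no discrepancy
step 5: push -6: top = -6 -> same as recorded
step 6: push -4: top = -4 -> checks out
step 7: -6 - -4 = -2 -> agrees with the trace
step 8: push 3: top = 3 -> consistent with the trace
step 9: -2 + 3 = 1 -> verified
step 10: push -9: top = -9 -> consistent with the trace
step 11: push -5: top = -5 -> same as recorded
step 12: -9 - -5 = -4 -> first mismatch against the trace
First deviation found at step 12; the corrected entry is top = -4.

step 12, top = -4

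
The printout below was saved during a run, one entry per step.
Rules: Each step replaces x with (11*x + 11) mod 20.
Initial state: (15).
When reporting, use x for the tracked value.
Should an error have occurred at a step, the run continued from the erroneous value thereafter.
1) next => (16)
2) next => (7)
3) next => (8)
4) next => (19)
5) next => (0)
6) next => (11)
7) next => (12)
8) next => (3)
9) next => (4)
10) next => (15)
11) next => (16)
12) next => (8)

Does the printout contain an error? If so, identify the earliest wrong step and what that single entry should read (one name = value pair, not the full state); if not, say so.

step 12, x = 7

1. x = (11*15 + 11) mod 20 = 16 (agrees with the printout)
2. x = (11*16 + 11) mod 20 = 7 (agrees with the printout)
3. x = (11*7 + 11) mod 20 = 8 (checks out)
4. x = (11*8 + 11) mod 20 = 19 (same as recorded)
5. x = (11*19 + 11) mod 20 = 0 (exactly as logged)
6. x = (11*0 + 11) mod 20 = 11 (matches)
7. x = (11*11 + 11) mod 20 = 12 (exactly as logged)
8. x = (11*12 + 11) mod 20 = 3 (exactly as logged)
9. x = (11*3 + 11) mod 20 = 4 (no discrepancy)
10. x = (11*4 + 11) mod 20 = 15 (consistent with the printout)
11. x = (11*15 + 11) mod 20 = 16 (checks out)
12. x = (11*16 + 11) mod 20 = 7 (first mismatch against the printout)
Conclusion: step 12 carries the first error; the entry should be x = 7.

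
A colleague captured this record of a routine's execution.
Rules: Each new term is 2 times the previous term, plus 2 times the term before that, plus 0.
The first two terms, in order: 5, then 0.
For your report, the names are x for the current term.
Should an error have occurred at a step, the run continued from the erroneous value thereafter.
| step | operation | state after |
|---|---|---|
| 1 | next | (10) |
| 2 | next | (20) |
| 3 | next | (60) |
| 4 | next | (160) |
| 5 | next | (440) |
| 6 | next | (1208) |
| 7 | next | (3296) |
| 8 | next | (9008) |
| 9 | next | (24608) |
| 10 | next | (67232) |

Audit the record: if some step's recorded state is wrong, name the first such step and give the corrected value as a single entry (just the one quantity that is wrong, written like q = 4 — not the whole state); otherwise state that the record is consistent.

step 6, x = 1200

step 1: x = 2*(0) + (2)*(5) + (0) = 10 -> checks out
step 2: x = 2*(10) + (2)*(0) + (0) = 20 -> same as recorded
step 3: x = 2*(20) + (2)*(10) + (0) = 60 -> matches
step 4: x = 2*(60) + (2)*(20) + (0) = 160 -> exactly as logged
step 5: x = 2*(160) + (2)*(60) + (0) = 440 -> no discrepancy
step 6: x = 2*(440) + (2)*(160) + (0) = 1200 -> the recorded entry deviates here
That makes step 6 the first incorrect line — x = 1200 is what it should show.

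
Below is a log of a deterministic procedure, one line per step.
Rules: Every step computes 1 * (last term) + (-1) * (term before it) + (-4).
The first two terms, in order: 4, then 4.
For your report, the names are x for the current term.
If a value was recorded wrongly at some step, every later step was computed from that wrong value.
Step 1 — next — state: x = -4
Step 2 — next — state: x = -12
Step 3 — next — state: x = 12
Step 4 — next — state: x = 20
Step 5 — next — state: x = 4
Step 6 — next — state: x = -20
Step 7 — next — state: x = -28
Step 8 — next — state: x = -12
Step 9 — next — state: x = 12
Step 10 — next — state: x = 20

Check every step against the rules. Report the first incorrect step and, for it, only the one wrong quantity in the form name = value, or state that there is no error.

Step 1: x = 1*(4) + (-1)*(4) + (-4) = -4 — verified.
Step 2: x = 1*(-4) + (-1)*(4) + (-4) = -12 — verified.
Step 3: x = 1*(-12) + (-1)*(-4) + (-4) = -12 — a discrepancy with the log.
That makes step 3 the first incorrect line — x = -12 is what it should show.

step 3, x = -12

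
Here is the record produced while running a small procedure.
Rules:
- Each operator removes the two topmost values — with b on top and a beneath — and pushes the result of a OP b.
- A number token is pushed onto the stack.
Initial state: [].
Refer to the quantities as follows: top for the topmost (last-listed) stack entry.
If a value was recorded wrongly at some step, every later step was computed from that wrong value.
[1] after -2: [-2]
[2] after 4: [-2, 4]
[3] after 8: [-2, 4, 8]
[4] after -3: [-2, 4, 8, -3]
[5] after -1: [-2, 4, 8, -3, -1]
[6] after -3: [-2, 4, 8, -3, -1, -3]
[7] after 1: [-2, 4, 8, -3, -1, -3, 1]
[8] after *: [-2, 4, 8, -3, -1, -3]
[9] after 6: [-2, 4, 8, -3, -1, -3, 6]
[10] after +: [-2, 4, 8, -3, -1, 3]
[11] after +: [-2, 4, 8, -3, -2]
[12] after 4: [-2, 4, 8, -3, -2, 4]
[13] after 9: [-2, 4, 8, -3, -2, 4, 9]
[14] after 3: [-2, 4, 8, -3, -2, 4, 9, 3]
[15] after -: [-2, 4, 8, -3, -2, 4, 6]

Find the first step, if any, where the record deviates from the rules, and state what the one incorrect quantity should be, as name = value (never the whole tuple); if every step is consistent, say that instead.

step 11, top = 2

Step 1: push -2: top = -2 — in agreement.
Step 2: push 4: top = 4 — exactly as logged.
Step 3: push 8: top = 8 — same as recorded.
Step 4: push -3: top = -3 — in agreement.
Step 5: push -1: top = -1 — same as recorded.
Step 6: push -3: top = -3 — same as recorded.
Step 7: push 1: top = 1 — checks out.
Step 8: -3 * 1 = -3 — exactly as logged.
Step 9: push 6: top = 6 — verified.
Step 10: -3 + 6 = 3 — exactly as logged.
Step 11: -1 + 3 = 2 — first mismatch against the record.
That makes step 11 the first incorrect line — top = 2 is what it should show.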